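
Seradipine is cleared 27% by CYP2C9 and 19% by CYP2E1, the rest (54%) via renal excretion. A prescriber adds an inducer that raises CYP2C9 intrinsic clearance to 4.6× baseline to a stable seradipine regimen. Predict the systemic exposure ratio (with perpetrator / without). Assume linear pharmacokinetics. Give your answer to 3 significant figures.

0.507

The CYP2C9 pathway (27% of clearance) increases to 4.6× activity: 0.27 × 4.6 = 1.242.
CYP2E1 (19%) and the residual 54% are unaffected.
New clearance relative to baseline: 1.242 + 0.19 + 0.54 = 1.972.
Since systemic exposure ∝ 1/CL, the ratio is 1 / 1.972 = 0.507.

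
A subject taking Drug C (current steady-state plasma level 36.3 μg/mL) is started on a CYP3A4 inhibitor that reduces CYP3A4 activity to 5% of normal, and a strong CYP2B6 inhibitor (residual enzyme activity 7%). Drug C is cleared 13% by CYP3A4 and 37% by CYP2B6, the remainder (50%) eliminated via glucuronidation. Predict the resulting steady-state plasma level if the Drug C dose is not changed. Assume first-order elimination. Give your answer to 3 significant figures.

The CYP3A4 pathway (13% of clearance) drops to 0.05× activity: 0.13 × 0.05 = 0.0065.
The CYP2B6 pathway (37% of clearance) drops to 0.07× activity: 0.37 × 0.07 = 0.0259.
Non-CYP routes (50%) are unchanged.
New clearance relative to baseline: 0.0065 + 0.0259 + 0.5 = 0.5324.
New steady-state plasma level = 36.3 / 0.5324 = 68.2 μg/mL (concentration scales inversely with clearance).

68.2 μg/mL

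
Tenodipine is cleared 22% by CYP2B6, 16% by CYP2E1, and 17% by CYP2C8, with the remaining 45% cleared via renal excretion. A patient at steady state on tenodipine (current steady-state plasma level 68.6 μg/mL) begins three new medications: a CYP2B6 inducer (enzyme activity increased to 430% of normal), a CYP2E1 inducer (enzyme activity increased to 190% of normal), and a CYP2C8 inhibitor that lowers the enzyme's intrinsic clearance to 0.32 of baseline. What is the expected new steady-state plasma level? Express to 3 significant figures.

39.1 μg/mL

The CYP2B6 pathway (22% of clearance) is boosted to 4.3× activity: 0.22 × 4.3 = 0.946.
The CYP2E1 pathway (16% of clearance) is boosted to 1.9× activity: 0.16 × 1.9 = 0.304.
The CYP2C8 pathway (17% of clearance) falls to 0.32× activity: 0.17 × 0.32 = 0.0544.
Non-CYP routes (45%) are unchanged.
New clearance relative to baseline: 0.946 + 0.304 + 0.0544 + 0.45 = 1.7544.
Steady-state plasma level ∝ 1/CL: new value = 68.6 / 1.7544 = 39.1 μg/mL.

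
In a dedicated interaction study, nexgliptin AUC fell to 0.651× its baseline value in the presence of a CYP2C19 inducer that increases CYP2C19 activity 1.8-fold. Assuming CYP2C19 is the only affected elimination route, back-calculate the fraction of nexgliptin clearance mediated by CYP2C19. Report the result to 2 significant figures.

Let x = fm,CYP2C19. Because AUC ∝ 1/CL, relative clearance rose to 1/0.651 = 1.536.
Only the CYP2C19 route changed, so 1.536 = x·1.8 + (1 − x), giving x = 0.67.

0.67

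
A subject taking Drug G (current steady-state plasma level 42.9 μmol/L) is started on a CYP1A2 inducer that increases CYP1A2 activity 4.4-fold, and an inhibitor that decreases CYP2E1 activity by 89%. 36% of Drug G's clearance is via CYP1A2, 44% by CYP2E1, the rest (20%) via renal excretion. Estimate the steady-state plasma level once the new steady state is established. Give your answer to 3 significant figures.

23.4 μmol/L

CYP1A2: 0.36 × 4.4 = 1.584
CYP2E1: 0.44 × 0.11 = 0.0484
Other: 0.2 (unchanged)
Relative clearance = 1.584 + 0.0484 + 0.2 = 1.8324.
Steady-state plasma level ∝ 1/CL: new value = 42.9 / 1.8324 = 23.4 μmol/L.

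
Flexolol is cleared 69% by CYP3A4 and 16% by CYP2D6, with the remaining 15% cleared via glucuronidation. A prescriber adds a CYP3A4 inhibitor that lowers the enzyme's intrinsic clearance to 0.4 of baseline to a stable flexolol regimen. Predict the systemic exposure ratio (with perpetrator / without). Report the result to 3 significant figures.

1.71

The CYP3A4 pathway (69% of clearance) falls to 0.4× activity: 0.69 × 0.4 = 0.276.
CYP2D6 (16%) and the residual 15% are unaffected.
New clearance relative to baseline: 0.276 + 0.16 + 0.15 = 0.586.
Systemic exposure ratio = CL_old/CL_new = 1 / 0.586 = 1.71.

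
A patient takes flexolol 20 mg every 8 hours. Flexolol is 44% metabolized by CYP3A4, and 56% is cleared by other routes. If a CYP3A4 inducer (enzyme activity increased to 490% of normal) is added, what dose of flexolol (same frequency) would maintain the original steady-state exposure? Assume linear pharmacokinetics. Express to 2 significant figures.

54 mg

CYP3A4: 0.44 × 4.9 = 2.156
Other: 0.56 (unchanged)
CL_new/CL_old = 2.156 + 0.56 = 2.716.
To maintain the same steady-state level, dose must scale with clearance: new dose = 20 × 2.716 = 54 mg.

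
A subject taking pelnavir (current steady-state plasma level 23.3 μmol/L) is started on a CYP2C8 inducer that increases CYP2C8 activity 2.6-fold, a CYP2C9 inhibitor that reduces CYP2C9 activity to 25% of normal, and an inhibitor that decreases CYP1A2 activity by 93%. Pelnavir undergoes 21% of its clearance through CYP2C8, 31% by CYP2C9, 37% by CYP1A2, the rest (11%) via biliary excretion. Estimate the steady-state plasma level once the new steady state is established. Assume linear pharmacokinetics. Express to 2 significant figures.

The CYP2C8 pathway (21% of clearance) rises to 2.6× activity: 0.21 × 2.6 = 0.546.
The CYP2C9 pathway (31% of clearance) drops to 0.25× activity: 0.31 × 0.25 = 0.0775.
The CYP1A2 pathway (37% of clearance) falls to 0.07× activity: 0.37 × 0.07 = 0.0259.
The remaining 11% of clearance is unaffected.
New clearance relative to baseline: 0.546 + 0.0775 + 0.0259 + 0.11 = 0.7594.
Dividing the baseline by the relative clearance: 23.3 / 0.7594 = 31 μmol/L.

31 μmol/L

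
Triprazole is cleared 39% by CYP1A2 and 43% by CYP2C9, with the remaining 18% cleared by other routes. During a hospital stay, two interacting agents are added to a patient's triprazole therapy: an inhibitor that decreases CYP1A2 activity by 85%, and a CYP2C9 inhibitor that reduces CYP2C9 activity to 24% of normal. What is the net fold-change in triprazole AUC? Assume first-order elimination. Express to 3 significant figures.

The CYP1A2 pathway (39% of clearance) is reduced to 0.15× activity: 0.39 × 0.15 = 0.0585.
The CYP2C9 pathway (43% of clearance) falls to 0.24× activity: 0.43 × 0.24 = 0.1032.
Non-CYP routes (18%) are unchanged.
CL_new/CL_old = 0.0585 + 0.1032 + 0.18 = 0.3417.
Net AUC ratio = 1 / 0.3417 = 2.93.

2.93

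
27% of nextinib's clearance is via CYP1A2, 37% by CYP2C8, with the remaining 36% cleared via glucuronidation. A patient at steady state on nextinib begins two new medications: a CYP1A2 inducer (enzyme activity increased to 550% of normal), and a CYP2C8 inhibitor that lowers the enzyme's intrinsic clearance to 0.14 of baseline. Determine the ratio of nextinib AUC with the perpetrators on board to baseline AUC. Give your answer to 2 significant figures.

The CYP1A2 pathway (27% of clearance) increases to 5.5× activity: 0.27 × 5.5 = 1.485.
The CYP2C8 pathway (37% of clearance) drops to 0.14× activity: 0.37 × 0.14 = 0.0518.
The remaining 36% of clearance is unaffected.
Relative clearance = 1.485 + 0.0518 + 0.36 = 1.8968.
Because AUC varies inversely with clearance, the combined effect is 1 / 1.8968 = 0.53.

0.53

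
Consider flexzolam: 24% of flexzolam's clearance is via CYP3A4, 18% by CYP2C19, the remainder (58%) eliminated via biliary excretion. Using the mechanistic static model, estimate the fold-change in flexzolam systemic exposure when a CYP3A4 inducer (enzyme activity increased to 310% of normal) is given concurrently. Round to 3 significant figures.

The CYP3A4 pathway (24% of clearance) increases to 3.1× activity: 0.24 × 3.1 = 0.744.
CYP2C19 (18%) and the residual 58% are unaffected.
Relative clearance = 0.744 + 0.18 + 0.58 = 1.504.
Systemic exposure is inversely proportional to clearance, so the fold-change is 1 / 1.504 = 0.665.

0.665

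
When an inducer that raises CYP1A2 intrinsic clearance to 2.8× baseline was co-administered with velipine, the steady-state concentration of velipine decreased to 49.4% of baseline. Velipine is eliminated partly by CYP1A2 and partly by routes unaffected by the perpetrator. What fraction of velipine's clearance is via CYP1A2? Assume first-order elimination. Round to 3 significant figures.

0.569

CL'/CL = 1 / 0.494 = 2.024
2.8·fm + (1 − fm) = 2.024
fm = (2.024 − 1) / (2.8 − 1) = 0.569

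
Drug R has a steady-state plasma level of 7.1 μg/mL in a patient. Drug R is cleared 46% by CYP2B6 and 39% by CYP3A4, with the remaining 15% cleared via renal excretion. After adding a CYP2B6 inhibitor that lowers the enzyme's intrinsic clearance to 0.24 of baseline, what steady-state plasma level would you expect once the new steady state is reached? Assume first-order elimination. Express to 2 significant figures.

11 μg/mL

CYP2B6: 0.46 × 0.24 = 0.1104
CYP3A4: 0.39 (unchanged)
Other: 0.15 (unchanged)
CL_new/CL_old = 0.1104 + 0.39 + 0.15 = 0.6504.
New steady-state plasma level = baseline ÷ relative clearance = 7.1 / 0.6504 = 11 μg/mL.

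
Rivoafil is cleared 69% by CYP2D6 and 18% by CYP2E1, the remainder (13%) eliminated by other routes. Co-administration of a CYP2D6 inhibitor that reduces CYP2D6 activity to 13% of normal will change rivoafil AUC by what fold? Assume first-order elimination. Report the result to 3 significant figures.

2.50

CYP2D6: 0.69 × 0.13 = 0.0897
CYP2E1: 0.18 (unchanged)
Other: 0.13 (unchanged)
CL_new/CL_old = 0.0897 + 0.18 + 0.13 = 0.3997.
AUC ratio = CL_old/CL_new = 1 / 0.3997 = 2.50.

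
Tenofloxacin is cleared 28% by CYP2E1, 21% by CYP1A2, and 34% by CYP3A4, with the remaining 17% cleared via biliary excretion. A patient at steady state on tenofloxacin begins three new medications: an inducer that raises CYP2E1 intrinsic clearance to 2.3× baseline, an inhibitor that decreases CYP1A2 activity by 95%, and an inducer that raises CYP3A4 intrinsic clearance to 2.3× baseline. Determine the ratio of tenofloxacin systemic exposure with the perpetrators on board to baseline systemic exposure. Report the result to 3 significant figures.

The CYP2E1 pathway (28% of clearance) rises to 2.3× activity: 0.28 × 2.3 = 0.644.
The CYP1A2 pathway (21% of clearance) falls to 0.05× activity: 0.21 × 0.05 = 0.0105.
The CYP3A4 pathway (34% of clearance) rises to 2.3× activity: 0.34 × 2.3 = 0.782.
The remaining 17% of clearance is unaffected.
New clearance relative to baseline: 0.644 + 0.0105 + 0.782 + 0.17 = 1.6065.
Net systemic exposure ratio = 1 / 1.6065 = 0.622.

0.622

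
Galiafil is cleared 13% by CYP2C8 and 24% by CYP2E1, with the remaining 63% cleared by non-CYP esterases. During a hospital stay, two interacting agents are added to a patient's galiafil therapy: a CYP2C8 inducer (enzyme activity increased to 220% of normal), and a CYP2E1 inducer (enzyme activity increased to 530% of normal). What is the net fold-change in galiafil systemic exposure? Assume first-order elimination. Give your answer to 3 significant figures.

CYP2C8: 0.13 × 2.2 = 0.286
CYP2E1: 0.24 × 5.3 = 1.272
Other: 0.63 (unchanged)
CL_new/CL_old = 0.286 + 1.272 + 0.63 = 2.188.
Systemic exposure ∝ 1/CL: fold-change = 1 / 2.188 = 0.457.

0.457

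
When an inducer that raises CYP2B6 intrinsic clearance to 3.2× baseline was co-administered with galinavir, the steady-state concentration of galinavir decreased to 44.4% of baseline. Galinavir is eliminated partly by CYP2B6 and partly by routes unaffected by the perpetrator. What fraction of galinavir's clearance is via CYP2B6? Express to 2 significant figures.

0.57

CL'/CL = 1 / 0.444 = 2.252
3.2·fm + (1 − fm) = 2.252
fm = (2.252 − 1) / (3.2 − 1) = 0.57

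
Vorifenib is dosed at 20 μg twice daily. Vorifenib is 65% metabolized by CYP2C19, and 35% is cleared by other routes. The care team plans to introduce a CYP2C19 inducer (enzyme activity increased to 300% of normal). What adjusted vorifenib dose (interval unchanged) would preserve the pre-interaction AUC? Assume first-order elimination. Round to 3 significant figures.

The CYP2C19 pathway (65% of clearance) increases to 3× activity: 0.65 × 3 = 1.95.
Non-CYP routes (35%) are unchanged.
CL_new/CL_old = 1.95 + 0.35 = 2.3.
Exposure is unchanged when dose changes in proportion to clearance. New dose = 20 μg × 2.3 = 46.0 μg.

46.0 μg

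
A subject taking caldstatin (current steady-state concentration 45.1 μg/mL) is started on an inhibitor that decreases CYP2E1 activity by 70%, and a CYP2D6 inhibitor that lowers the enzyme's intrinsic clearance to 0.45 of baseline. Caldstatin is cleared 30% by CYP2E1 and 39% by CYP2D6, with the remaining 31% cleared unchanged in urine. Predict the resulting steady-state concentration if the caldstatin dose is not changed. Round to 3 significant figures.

78.4 μg/mL

The CYP2E1 pathway (30% of clearance) falls to 0.3× activity: 0.3 × 0.3 = 0.09.
The CYP2D6 pathway (39% of clearance) is reduced to 0.45× activity: 0.39 × 0.45 = 0.1755.
The remaining 31% of clearance is unaffected.
CL_new/CL_old = 0.09 + 0.1755 + 0.31 = 0.5755.
New steady-state concentration = 45.1 / 0.5755 = 78.4 μg/mL (concentration scales inversely with clearance).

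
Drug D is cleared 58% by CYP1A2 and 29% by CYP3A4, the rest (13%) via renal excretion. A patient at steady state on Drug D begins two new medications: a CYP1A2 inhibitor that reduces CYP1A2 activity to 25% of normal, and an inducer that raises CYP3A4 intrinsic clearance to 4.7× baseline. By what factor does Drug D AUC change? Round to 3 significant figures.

0.611

The CYP1A2 pathway (58% of clearance) drops to 0.25× activity: 0.58 × 0.25 = 0.145.
The CYP3A4 pathway (29% of clearance) increases to 4.7× activity: 0.29 × 4.7 = 1.363.
Non-CYP routes (13%) are unchanged.
New clearance relative to baseline: 0.145 + 1.363 + 0.13 = 1.638.
AUC ∝ 1/CL: fold-change = 1 / 1.638 = 0.611.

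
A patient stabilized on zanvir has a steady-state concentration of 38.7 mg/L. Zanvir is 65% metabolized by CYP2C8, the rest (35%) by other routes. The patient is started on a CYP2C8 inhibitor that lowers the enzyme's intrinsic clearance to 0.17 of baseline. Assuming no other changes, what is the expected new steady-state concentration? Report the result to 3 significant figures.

84.0 mg/L

The CYP2C8 pathway (65% of clearance) drops to 0.17× activity: 0.65 × 0.17 = 0.1105.
Non-CYP routes (35%) are unchanged.
CL_new/CL_old = 0.1105 + 0.35 = 0.4605.
Steady-state concentration ∝ 1/CL, so new value = 38.7 / 0.4605 = 84.0 mg/L.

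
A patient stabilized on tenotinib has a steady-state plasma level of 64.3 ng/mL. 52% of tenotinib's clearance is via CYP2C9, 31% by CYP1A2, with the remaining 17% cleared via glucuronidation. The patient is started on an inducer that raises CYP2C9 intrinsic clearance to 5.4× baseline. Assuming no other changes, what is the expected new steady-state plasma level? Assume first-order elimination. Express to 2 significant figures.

CYP2C9: 0.52 × 5.4 = 2.808
CYP1A2: 0.31 (unchanged)
Other: 0.17 (unchanged)
Relative clearance = 2.808 + 0.31 + 0.17 = 3.288.
New steady-state plasma level = baseline ÷ relative clearance = 64.3 / 3.288 = 20 ng/mL.

20 ng/mL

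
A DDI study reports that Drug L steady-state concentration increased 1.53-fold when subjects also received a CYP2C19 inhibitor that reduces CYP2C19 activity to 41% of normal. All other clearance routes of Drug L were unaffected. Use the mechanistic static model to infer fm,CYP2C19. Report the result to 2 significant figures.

Write x for the fraction cleared via CYP2C19. The observed steady-state concentration change means clearance fell to 1/1.53 = 0.6536 of baseline.
Setting x·0.41 + (1 − x) = 0.6536 and solving: x = (0.6536 − 1)/(0.41 − 1) = 0.59.

0.59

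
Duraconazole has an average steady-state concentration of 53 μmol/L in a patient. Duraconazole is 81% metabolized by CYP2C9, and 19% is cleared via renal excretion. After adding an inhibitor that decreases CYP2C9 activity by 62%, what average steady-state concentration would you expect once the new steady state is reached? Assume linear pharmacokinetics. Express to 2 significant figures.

1.1 × 10² μmol/L

The CYP2C9 pathway (81% of clearance) falls to 0.38× activity: 0.81 × 0.38 = 0.3078.
Non-CYP routes (19%) are unchanged.
CL_new/CL_old = 0.3078 + 0.19 = 0.4978.
New average steady-state concentration = baseline ÷ relative clearance = 53 / 0.4978 = 1.1 × 10² μmol/L.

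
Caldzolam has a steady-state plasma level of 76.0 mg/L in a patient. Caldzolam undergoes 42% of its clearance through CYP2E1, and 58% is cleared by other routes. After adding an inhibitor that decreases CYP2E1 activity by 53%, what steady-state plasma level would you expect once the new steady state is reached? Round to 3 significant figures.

97.8 mg/L

The CYP2E1 pathway (42% of clearance) is reduced to 0.47× activity: 0.42 × 0.47 = 0.1974.
Non-CYP routes (58%) are unchanged.
New clearance relative to baseline: 0.1974 + 0.58 = 0.7774.
With dosing unchanged, steady-state plasma level scales as 1/CL: 76.0 / 0.7774 = 97.8 mg/L.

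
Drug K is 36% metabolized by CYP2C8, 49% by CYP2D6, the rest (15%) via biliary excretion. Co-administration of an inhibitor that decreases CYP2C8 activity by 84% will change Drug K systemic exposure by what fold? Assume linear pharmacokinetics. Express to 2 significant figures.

CYP2C8: 0.36 × 0.16 = 0.0576
CYP2D6: 0.49 (unchanged)
Other: 0.15 (unchanged)
Relative clearance = 0.0576 + 0.49 + 0.15 = 0.6976.
Systemic exposure ratio = CL_old/CL_new = 1 / 0.6976 = 1.4.

1.4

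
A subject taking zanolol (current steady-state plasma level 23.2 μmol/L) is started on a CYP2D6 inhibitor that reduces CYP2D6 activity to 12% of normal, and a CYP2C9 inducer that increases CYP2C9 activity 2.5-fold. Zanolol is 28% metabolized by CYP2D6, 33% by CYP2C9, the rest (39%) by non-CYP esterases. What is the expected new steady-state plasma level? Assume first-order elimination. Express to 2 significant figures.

19 μmol/L

The CYP2D6 pathway (28% of clearance) is reduced to 0.12× activity: 0.28 × 0.12 = 0.0336.
The CYP2C9 pathway (33% of clearance) rises to 2.5× activity: 0.33 × 2.5 = 0.825.
Non-CYP routes (39%) are unchanged.
Relative clearance = 0.0336 + 0.825 + 0.39 = 1.2486.
Steady-state plasma level ∝ 1/CL: new value = 23.2 / 1.2486 = 19 μmol/L.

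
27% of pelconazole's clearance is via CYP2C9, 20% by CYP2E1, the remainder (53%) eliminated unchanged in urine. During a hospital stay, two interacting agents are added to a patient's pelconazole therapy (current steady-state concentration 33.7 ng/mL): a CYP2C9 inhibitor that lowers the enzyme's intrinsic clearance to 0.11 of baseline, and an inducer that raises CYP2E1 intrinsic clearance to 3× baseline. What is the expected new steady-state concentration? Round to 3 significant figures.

The CYP2C9 pathway (27% of clearance) is reduced to 0.11× activity: 0.27 × 0.11 = 0.0297.
The CYP2E1 pathway (20% of clearance) is boosted to 3× activity: 0.2 × 3 = 0.6.
The remaining 53% of clearance is unaffected.
Relative clearance = 0.0297 + 0.6 + 0.53 = 1.1597.
Steady-state concentration ∝ 1/CL: new value = 33.7 / 1.1597 = 29.1 ng/mL.

29.1 ng/mL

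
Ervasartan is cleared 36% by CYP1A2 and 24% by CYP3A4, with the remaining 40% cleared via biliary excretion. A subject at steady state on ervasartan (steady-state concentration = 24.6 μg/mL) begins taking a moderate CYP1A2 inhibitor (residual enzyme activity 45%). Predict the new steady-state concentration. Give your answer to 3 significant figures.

The CYP1A2 pathway (36% of clearance) drops to 0.45× activity: 0.36 × 0.45 = 0.162.
CYP3A4 (24%) and the residual 40% are unaffected.
CL_new/CL_old = 0.162 + 0.24 + 0.4 = 0.802.
With dosing unchanged, steady-state concentration scales as 1/CL: 24.6 / 0.802 = 30.7 μg/mL.

30.7 μg/mL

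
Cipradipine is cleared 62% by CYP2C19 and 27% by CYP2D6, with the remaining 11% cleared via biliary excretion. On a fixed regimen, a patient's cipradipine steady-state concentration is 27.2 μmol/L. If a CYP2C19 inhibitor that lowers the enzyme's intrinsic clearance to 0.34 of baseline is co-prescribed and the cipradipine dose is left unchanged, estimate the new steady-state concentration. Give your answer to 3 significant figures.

46.0 μmol/L

The CYP2C19 pathway (62% of clearance) falls to 0.34× activity: 0.62 × 0.34 = 0.2108.
CYP2D6 (27%) and the residual 11% are unaffected.
Relative clearance = 0.2108 + 0.27 + 0.11 = 0.5908.
With dosing unchanged, steady-state concentration scales as 1/CL: 27.2 / 0.5908 = 46.0 μmol/L.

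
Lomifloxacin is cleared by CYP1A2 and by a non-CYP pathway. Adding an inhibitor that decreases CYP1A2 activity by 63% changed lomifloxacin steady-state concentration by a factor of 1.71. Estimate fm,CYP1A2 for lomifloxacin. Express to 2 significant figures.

CL'/CL = 1 / 1.71 = 0.5848
0.37·fm + (1 − fm) = 0.5848
fm = (0.5848 − 1) / (0.37 − 1) = 0.66

0.66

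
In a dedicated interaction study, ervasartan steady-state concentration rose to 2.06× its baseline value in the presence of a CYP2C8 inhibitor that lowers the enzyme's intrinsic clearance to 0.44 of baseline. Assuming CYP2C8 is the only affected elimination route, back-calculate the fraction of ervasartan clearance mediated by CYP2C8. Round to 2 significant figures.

Write x for the fraction cleared via CYP2C8. The observed steady-state concentration change means clearance fell to 1/2.06 = 0.4854 of baseline.
Setting x·0.44 + (1 − x) = 0.4854 and solving: x = (0.4854 − 1)/(0.44 − 1) = 0.92.

0.92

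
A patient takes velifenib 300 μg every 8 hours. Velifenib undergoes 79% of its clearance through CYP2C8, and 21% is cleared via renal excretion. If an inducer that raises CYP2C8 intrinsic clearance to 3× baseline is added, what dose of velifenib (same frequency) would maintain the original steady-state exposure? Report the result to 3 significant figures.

774 μg

CYP2C8: 0.79 × 3 = 2.37
Other: 0.21 (unchanged)
Relative clearance = 2.37 + 0.21 = 2.58.
Css,avg = (dose rate)/CL, so holding Css fixed requires dose ∝ CL: 300 × 2.58 = 774 μg.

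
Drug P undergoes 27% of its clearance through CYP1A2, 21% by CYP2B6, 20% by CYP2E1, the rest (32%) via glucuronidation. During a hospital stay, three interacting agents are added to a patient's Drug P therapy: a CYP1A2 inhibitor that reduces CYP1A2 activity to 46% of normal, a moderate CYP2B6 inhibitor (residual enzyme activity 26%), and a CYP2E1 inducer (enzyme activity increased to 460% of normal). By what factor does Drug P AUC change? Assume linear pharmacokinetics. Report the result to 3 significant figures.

The CYP1A2 pathway (27% of clearance) drops to 0.46× activity: 0.27 × 0.46 = 0.1242.
The CYP2B6 pathway (21% of clearance) falls to 0.26× activity: 0.21 × 0.26 = 0.0546.
The CYP2E1 pathway (20% of clearance) is boosted to 4.6× activity: 0.2 × 4.6 = 0.92.
Non-CYP routes (32%) are unchanged.
New clearance relative to baseline: 0.1242 + 0.0546 + 0.92 + 0.32 = 1.4188.
AUC ∝ 1/CL: fold-change = 1 / 1.4188 = 0.705.

0.705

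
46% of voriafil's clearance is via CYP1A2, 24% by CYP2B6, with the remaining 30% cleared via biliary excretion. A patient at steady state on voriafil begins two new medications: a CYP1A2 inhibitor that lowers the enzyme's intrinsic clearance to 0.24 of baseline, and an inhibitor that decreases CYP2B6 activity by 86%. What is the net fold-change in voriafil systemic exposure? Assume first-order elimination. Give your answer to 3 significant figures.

2.25

CYP1A2: 0.46 × 0.24 = 0.1104
CYP2B6: 0.24 × 0.14 = 0.0336
Other: 0.3 (unchanged)
New clearance relative to baseline: 0.1104 + 0.0336 + 0.3 = 0.444.
Because systemic exposure varies inversely with clearance, the combined effect is 1 / 0.444 = 2.25.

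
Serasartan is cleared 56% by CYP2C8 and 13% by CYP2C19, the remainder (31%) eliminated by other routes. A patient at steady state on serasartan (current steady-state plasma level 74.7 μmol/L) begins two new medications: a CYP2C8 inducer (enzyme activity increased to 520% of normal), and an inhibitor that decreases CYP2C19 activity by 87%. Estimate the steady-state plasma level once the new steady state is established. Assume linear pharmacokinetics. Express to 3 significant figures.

23.1 μmol/L

CYP2C8: 0.56 × 5.2 = 2.912
CYP2C19: 0.13 × 0.13 = 0.0169
Other: 0.31 (unchanged)
CL_new/CL_old = 2.912 + 0.0169 + 0.31 = 3.2389.
Dividing the baseline by the relative clearance: 74.7 / 3.2389 = 23.1 μmol/L.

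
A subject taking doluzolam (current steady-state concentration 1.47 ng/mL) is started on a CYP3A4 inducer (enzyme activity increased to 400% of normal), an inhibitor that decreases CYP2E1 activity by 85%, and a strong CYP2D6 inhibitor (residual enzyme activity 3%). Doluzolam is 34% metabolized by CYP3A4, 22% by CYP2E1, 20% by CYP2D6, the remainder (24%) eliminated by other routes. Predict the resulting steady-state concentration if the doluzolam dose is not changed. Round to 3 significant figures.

The CYP3A4 pathway (34% of clearance) rises to 4× activity: 0.34 × 4 = 1.36.
The CYP2E1 pathway (22% of clearance) falls to 0.15× activity: 0.22 × 0.15 = 0.033.
The CYP2D6 pathway (20% of clearance) drops to 0.03× activity: 0.2 × 0.03 = 0.006.
The remaining 24% of clearance is unaffected.
New clearance relative to baseline: 1.36 + 0.033 + 0.006 + 0.24 = 1.639.
Steady-state concentration ∝ 1/CL: new value = 1.47 / 1.639 = 0.897 ng/mL.

0.897 ng/mL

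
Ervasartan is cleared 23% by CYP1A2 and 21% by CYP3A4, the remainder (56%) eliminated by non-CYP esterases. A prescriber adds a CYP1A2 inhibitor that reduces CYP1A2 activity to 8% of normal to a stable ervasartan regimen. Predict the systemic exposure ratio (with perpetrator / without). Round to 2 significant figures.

The CYP1A2 pathway (23% of clearance) drops to 0.08× activity: 0.23 × 0.08 = 0.0184.
CYP3A4 (21%) and the residual 56% are unaffected.
New clearance relative to baseline: 0.0184 + 0.21 + 0.56 = 0.7884.
Systemic exposure ratio = CL_old/CL_new = 1 / 0.7884 = 1.3.

1.3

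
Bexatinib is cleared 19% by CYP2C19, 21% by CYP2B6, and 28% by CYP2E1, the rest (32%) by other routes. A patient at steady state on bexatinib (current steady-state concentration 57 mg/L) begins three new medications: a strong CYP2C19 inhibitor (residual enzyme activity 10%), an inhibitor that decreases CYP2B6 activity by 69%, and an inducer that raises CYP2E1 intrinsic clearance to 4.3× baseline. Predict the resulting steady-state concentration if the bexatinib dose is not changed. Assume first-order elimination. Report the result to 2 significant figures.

35 mg/L

The CYP2C19 pathway (19% of clearance) is reduced to 0.1× activity: 0.19 × 0.1 = 0.019.
The CYP2B6 pathway (21% of clearance) drops to 0.31× activity: 0.21 × 0.31 = 0.0651.
The CYP2E1 pathway (28% of clearance) rises to 4.3× activity: 0.28 × 4.3 = 1.204.
Non-CYP routes (32%) are unchanged.
Relative clearance = 0.019 + 0.0651 + 1.204 + 0.32 = 1.6081.
Steady-state concentration ∝ 1/CL: new value = 57 / 1.6081 = 35 mg/L.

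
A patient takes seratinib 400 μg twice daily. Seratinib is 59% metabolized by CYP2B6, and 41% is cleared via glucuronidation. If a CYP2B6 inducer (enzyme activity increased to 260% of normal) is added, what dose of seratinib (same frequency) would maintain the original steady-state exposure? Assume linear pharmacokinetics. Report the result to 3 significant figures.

778 μg

The CYP2B6 pathway (59% of clearance) rises to 2.6× activity: 0.59 × 2.6 = 1.534.
The remaining 41% of clearance is unaffected.
CL_new/CL_old = 1.534 + 0.41 = 1.944.
To maintain the same steady-state level, dose must scale with clearance: new dose = 400 × 1.944 = 778 μg.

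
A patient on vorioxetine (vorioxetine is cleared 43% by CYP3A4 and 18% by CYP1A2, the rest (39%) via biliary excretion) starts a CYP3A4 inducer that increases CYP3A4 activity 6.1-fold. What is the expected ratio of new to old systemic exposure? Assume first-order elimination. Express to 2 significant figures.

CYP3A4: 0.43 × 6.1 = 2.623
CYP1A2: 0.18 (unchanged)
Other: 0.39 (unchanged)
Relative clearance = 2.623 + 0.18 + 0.39 = 3.193.
Systemic exposure is inversely proportional to clearance, so the fold-change is 1 / 3.193 = 0.31.

0.31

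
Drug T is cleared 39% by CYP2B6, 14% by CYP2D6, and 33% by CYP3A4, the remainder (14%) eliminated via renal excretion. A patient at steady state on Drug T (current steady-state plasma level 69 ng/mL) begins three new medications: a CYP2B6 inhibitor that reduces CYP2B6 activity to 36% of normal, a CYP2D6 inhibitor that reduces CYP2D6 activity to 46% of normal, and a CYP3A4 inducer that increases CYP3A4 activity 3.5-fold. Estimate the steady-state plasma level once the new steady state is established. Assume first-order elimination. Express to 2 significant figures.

46 ng/mL

The CYP2B6 pathway (39% of clearance) drops to 0.36× activity: 0.39 × 0.36 = 0.1404.
The CYP2D6 pathway (14% of clearance) drops to 0.46× activity: 0.14 × 0.46 = 0.0644.
The CYP3A4 pathway (33% of clearance) rises to 3.5× activity: 0.33 × 3.5 = 1.155.
Non-CYP routes (14%) are unchanged.
New clearance relative to baseline: 0.1404 + 0.0644 + 1.155 + 0.14 = 1.4998.
Dividing the baseline by the relative clearance: 69 / 1.4998 = 46 ng/mL.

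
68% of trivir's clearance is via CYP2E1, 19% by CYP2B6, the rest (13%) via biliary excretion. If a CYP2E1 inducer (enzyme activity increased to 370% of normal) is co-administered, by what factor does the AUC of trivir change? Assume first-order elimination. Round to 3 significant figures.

The CYP2E1 pathway (68% of clearance) increases to 3.7× activity: 0.68 × 3.7 = 2.516.
CYP2B6 (19%) and the residual 13% are unaffected.
CL_new/CL_old = 2.516 + 0.19 + 0.13 = 2.836.
AUC ratio = CL_old/CL_new = 1 / 2.836 = 0.353.

0.353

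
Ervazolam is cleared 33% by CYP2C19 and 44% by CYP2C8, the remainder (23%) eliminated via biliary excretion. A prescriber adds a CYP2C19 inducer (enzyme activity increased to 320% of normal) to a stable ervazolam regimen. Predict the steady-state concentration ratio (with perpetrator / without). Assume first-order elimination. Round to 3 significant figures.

CYP2C19: 0.33 × 3.2 = 1.056
CYP2C8: 0.44 (unchanged)
Other: 0.23 (unchanged)
Relative clearance = 1.056 + 0.44 + 0.23 = 1.726.
Steady-state concentration is inversely proportional to clearance, so the fold-change is 1 / 1.726 = 0.579.

0.579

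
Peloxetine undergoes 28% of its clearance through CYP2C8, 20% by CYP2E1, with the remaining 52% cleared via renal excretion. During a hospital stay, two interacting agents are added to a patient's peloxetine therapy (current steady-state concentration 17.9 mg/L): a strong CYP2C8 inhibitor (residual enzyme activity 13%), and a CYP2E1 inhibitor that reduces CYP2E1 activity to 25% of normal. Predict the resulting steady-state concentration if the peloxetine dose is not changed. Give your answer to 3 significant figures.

CYP2C8: 0.28 × 0.13 = 0.0364
CYP2E1: 0.2 × 0.25 = 0.05
Other: 0.52 (unchanged)
CL_new/CL_old = 0.0364 + 0.05 + 0.52 = 0.6064.
Dividing the baseline by the relative clearance: 17.9 / 0.6064 = 29.5 mg/L.

29.5 mg/L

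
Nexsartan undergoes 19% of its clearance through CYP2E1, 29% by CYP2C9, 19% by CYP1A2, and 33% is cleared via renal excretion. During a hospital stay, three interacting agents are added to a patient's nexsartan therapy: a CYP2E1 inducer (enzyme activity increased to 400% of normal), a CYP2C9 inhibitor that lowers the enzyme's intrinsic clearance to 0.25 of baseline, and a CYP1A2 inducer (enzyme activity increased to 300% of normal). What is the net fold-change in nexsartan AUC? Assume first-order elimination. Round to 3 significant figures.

The CYP2E1 pathway (19% of clearance) rises to 4× activity: 0.19 × 4 = 0.76.
The CYP2C9 pathway (29% of clearance) drops to 0.25× activity: 0.29 × 0.25 = 0.0725.
The CYP1A2 pathway (19% of clearance) is boosted to 3× activity: 0.19 × 3 = 0.57.
The remaining 33% of clearance is unaffected.
New clearance relative to baseline: 0.76 + 0.0725 + 0.57 + 0.33 = 1.7325.
AUC ∝ 1/CL: fold-change = 1 / 1.7325 = 0.577.

0.577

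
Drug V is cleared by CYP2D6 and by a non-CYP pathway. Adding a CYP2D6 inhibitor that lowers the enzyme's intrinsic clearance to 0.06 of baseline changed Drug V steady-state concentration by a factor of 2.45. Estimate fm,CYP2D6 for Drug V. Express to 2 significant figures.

Call the CYP2D6 fraction fm. After the interaction, CL_new/CL_old = fm × 0.06 + (1 − fm).
Steady-state concentration ratio = 1 / (new CL fraction), so new CL fraction = 1 / 2.45 = 0.4082.
fm × 0.06 + 1 − fm = 0.4082  ⇒  fm × (0.06 − 1) = −0.5918  ⇒  fm = 0.63.

0.63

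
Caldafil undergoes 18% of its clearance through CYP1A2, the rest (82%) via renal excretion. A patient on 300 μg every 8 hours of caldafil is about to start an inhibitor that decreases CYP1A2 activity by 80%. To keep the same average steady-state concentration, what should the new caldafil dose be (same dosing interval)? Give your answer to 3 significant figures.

257 μg

The CYP1A2 pathway (18% of clearance) drops to 0.2× activity: 0.18 × 0.2 = 0.036.
Non-CYP routes (82%) are unchanged.
Relative clearance = 0.036 + 0.82 = 0.856.
Css,avg = (dose rate)/CL, so holding Css fixed requires dose ∝ CL: 300 × 0.856 = 257 μg.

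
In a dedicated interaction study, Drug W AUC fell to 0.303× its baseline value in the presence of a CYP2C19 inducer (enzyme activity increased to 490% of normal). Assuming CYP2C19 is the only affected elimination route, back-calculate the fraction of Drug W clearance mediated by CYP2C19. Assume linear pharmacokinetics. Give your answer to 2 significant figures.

Let fm be the CYP2C19 fraction. New clearance relative to baseline = fm × 4.9 + (1 − fm).
AUC ratio = 1 / (new CL fraction), so new CL fraction = 1 / 0.303 = 3.3.
fm × 4.9 + 1 − fm = 3.3  ⇒  fm × (4.9 − 1) = 2.3  ⇒  fm = 0.59.

0.59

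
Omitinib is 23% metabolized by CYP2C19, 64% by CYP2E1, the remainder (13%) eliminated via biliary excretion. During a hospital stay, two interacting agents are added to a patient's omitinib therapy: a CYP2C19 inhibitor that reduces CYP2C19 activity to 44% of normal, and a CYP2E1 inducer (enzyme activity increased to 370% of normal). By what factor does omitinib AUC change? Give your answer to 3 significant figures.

0.385

The CYP2C19 pathway (23% of clearance) drops to 0.44× activity: 0.23 × 0.44 = 0.1012.
The CYP2E1 pathway (64% of clearance) increases to 3.7× activity: 0.64 × 3.7 = 2.368.
The remaining 13% of clearance is unaffected.
CL_new/CL_old = 0.1012 + 2.368 + 0.13 = 2.5992.
AUC ∝ 1/CL: fold-change = 1 / 2.5992 = 0.385.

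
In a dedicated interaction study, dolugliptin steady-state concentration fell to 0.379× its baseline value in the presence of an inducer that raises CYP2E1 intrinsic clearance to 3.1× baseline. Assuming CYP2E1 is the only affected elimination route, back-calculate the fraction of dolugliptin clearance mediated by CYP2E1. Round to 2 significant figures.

0.78

Write x for the fraction cleared via CYP2E1. The observed steady-state concentration change means clearance rose to 1/0.379 = 2.639 of baseline.
Setting x·3.1 + (1 − x) = 2.639 and solving: x = (2.639 − 1)/(3.1 − 1) = 0.78.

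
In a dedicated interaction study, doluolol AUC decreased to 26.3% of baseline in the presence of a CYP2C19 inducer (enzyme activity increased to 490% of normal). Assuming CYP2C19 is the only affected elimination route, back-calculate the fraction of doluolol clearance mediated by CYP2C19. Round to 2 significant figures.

Let x = fm,CYP2C19. Because AUC ∝ 1/CL, relative clearance rose to 1/0.263 = 3.802.
Only the CYP2C19 route changed, so 3.802 = x·4.9 + (1 − x), giving x = 0.72.

0.72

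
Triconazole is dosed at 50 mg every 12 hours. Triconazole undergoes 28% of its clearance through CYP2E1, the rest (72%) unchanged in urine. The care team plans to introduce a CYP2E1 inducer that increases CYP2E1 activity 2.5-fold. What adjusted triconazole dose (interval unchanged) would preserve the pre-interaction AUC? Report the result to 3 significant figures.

71.0 mg

CYP2E1: 0.28 × 2.5 = 0.7
Other: 0.72 (unchanged)
Relative clearance = 0.7 + 0.72 = 1.42.
Css,avg = (dose rate)/CL, so holding Css fixed requires dose ∝ CL: 50 × 1.42 = 71.0 mg.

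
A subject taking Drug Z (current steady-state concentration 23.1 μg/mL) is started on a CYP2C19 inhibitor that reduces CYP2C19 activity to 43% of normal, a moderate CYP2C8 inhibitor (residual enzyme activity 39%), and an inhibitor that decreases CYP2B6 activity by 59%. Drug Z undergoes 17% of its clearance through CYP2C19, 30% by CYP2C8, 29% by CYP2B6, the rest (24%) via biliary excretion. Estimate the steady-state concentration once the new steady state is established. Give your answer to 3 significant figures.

The CYP2C19 pathway (17% of clearance) falls to 0.43× activity: 0.17 × 0.43 = 0.0731.
The CYP2C8 pathway (30% of clearance) drops to 0.39× activity: 0.3 × 0.39 = 0.117.
The CYP2B6 pathway (29% of clearance) falls to 0.41× activity: 0.29 × 0.41 = 0.1189.
Non-CYP routes (24%) are unchanged.
Relative clearance = 0.0731 + 0.117 + 0.1189 + 0.24 = 0.549.
New steady-state concentration = 23.1 / 0.549 = 42.1 μg/mL (concentration scales inversely with clearance).

42.1 μg/mL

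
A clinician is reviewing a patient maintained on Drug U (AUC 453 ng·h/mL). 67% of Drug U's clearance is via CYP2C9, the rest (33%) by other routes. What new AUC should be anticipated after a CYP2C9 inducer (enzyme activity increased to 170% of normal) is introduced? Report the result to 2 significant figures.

The CYP2C9 pathway (67% of clearance) is boosted to 1.7× activity: 0.67 × 1.7 = 1.139.
The remaining 33% of clearance is unaffected.
Relative clearance = 1.139 + 0.33 = 1.469.
AUC ∝ 1/CL, so new value = 453 / 1.469 = 3.1 × 10² ng·h/mL.

3.1 × 10² ng·h/mL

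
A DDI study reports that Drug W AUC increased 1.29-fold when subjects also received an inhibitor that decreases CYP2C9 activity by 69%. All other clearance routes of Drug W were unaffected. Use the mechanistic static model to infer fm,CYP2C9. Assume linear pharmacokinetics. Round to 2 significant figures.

0.33

CL'/CL = 1 / 1.29 = 0.7752
0.31·fm + (1 − fm) = 0.7752
fm = (0.7752 − 1) / (0.31 − 1) = 0.33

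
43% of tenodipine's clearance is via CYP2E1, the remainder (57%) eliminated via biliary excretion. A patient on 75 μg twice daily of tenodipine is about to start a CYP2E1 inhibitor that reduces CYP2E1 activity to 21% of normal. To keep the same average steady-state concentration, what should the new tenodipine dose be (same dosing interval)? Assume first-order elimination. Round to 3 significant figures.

The CYP2E1 pathway (43% of clearance) falls to 0.21× activity: 0.43 × 0.21 = 0.0903.
The remaining 57% of clearance is unaffected.
CL_new/CL_old = 0.0903 + 0.57 = 0.6603.
Css,avg = (dose rate)/CL, so holding Css fixed requires dose ∝ CL: 75 × 0.6603 = 49.5 μg.

49.5 μg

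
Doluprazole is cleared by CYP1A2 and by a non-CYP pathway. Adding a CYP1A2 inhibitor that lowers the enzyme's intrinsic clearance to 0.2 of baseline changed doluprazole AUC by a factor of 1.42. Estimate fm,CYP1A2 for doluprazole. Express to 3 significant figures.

Write x for the fraction cleared via CYP1A2. The observed AUC change means clearance fell to 1/1.42 = 0.7042 of baseline.
Only the CYP1A2 route changed, so 0.7042 = x·0.2 + (1 − x), giving x = 0.370.

0.370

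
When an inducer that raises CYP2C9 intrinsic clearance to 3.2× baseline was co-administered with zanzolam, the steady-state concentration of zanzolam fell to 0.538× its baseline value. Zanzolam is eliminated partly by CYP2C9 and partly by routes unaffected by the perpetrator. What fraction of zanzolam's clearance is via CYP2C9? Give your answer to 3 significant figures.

Let x = fm,CYP2C9. Because steady-state concentration ∝ 1/CL, relative clearance rose to 1/0.538 = 1.859.
Only the CYP2C9 route changed, so 1.859 = x·3.2 + (1 − x), giving x = 0.390.

0.390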